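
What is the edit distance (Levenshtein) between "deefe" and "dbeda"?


Computing edit distance: "deefe" -> "dbeda"
DP table:
           d    b    e    d    a
      0    1    2    3    4    5
  d   1    0    1    2    3    4
  e   2    1    1    1    2    3
  e   3    2    2    1    2    3
  f   4    3    3    2    2    3
  e   5    4    4    3    3    3
Edit distance = dp[5][5] = 3

3


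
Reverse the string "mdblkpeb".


Input: mdblkpeb
Reading characters right to left:
  Position 7: 'b'
  Position 6: 'e'
  Position 5: 'p'
  Position 4: 'k'
  Position 3: 'l'
  Position 2: 'b'
  Position 1: 'd'
  Position 0: 'm'
Reversed: bepklbdm

bepklbdm


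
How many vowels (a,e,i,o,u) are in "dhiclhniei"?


Input: dhiclhniei
Checking each character:
  'd' at position 0: consonant
  'h' at position 1: consonant
  'i' at position 2: vowel (running total: 1)
  'c' at position 3: consonant
  'l' at position 4: consonant
  'h' at position 5: consonant
  'n' at position 6: consonant
  'i' at position 7: vowel (running total: 2)
  'e' at position 8: vowel (running total: 3)
  'i' at position 9: vowel (running total: 4)
Total vowels: 4

4


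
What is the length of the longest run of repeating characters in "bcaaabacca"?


Input: "bcaaabacca"
Scanning for longest run:
  Position 1 ('c'): new char, reset run to 1
  Position 2 ('a'): new char, reset run to 1
  Position 3 ('a'): continues run of 'a', length=2
  Position 4 ('a'): continues run of 'a', length=3
  Position 5 ('b'): new char, reset run to 1
  Position 6 ('a'): new char, reset run to 1
  Position 7 ('c'): new char, reset run to 1
  Position 8 ('c'): continues run of 'c', length=2
  Position 9 ('a'): new char, reset run to 1
Longest run: 'a' with length 3

3


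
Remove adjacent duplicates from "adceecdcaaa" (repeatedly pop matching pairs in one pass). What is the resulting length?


Input: adceecdcaaa
Stack-based adjacent duplicate removal:
  Read 'a': push. Stack: a
  Read 'd': push. Stack: ad
  Read 'c': push. Stack: adc
  Read 'e': push. Stack: adce
  Read 'e': matches stack top 'e' => pop. Stack: adc
  Read 'c': matches stack top 'c' => pop. Stack: ad
  Read 'd': matches stack top 'd' => pop. Stack: a
  Read 'c': push. Stack: ac
  Read 'a': push. Stack: aca
  Read 'a': matches stack top 'a' => pop. Stack: ac
  Read 'a': push. Stack: aca
Final stack: "aca" (length 3)

3


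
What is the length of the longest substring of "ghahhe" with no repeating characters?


Input: "ghahhe"
Sliding window (track last position of each char):
  Position 0 ('g'): window [0,0] length 1 -- new best
  Position 1 ('h'): window [0,1] length 2 -- new best
  Position 2 ('a'): window [0,2] length 3 -- new best
  Position 3 ('h'): repeat (last at 1), move window start to 2
  Position 3 ('h'): window [2,3] length 2
  Position 4 ('h'): repeat (last at 3), move window start to 4
  Position 4 ('h'): window [4,4] length 1
  Position 5 ('e'): window [4,5] length 2
Longest substring with no repeats: "gha" with length 3

3


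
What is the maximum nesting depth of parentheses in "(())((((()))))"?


Input: "(())((((()))))"
Tracking depth:
  Position 0 '(': depth becomes 1
  Position 1 '(': depth becomes 2
  Position 2 ')': depth becomes 1
  Position 3 ')': depth becomes 0
  Position 4 '(': depth becomes 1
  Position 5 '(': depth becomes 2
  Position 6 '(': depth becomes 3
  Position 7 '(': depth becomes 4
  Position 8 '(': depth becomes 5
  Position 9 ')': depth becomes 4
  Position 10 ')': depth becomes 3
  Position 11 ')': depth becomes 2
  Position 12 ')': depth becomes 1
  Position 13 ')': depth becomes 0
Maximum depth reached: 5

5


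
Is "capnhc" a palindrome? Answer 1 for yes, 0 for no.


Input: capnhc
Reversed: chnpac
  Compare pos 0 ('c') with pos 5 ('c'): match
  Compare pos 1 ('a') with pos 4 ('h'): MISMATCH
  Compare pos 2 ('p') with pos 3 ('n'): MISMATCH
Result: not a palindrome

0


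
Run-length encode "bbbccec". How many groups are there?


Input: bbbccec
Scanning for consecutive runs:
  Group 1: 'b' x 3 (positions 0-2)
  Group 2: 'c' x 2 (positions 3-4)
  Group 3: 'e' x 1 (positions 5-5)
  Group 4: 'c' x 1 (positions 6-6)
Total groups: 4

4


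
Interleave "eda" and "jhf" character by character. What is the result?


Interleaving "eda" and "jhf":
  Position 0: 'e' from first, 'j' from second => "ej"
  Position 1: 'd' from first, 'h' from second => "dh"
  Position 2: 'a' from first, 'f' from second => "af"
Result: ejdhaf

ejdhaf


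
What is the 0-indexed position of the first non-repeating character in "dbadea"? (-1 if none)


Input: dbadea
Character frequencies:
  'a': 2
  'b': 1
  'd': 2
  'e': 1
Scanning left to right for freq == 1:
  Position 0 ('d'): freq=2, skip
  Position 1 ('b'): unique! => answer = 1

1


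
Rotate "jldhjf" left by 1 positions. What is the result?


Input: "jldhjf", rotate left by 1
First 1 characters: "j"
Remaining characters: "ldhjf"
Concatenate remaining + first: "ldhjf" + "j" = "ldhjfj"

ldhjfj


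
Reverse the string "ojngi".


Input: ojngi
Reading characters right to left:
  Position 4: 'i'
  Position 3: 'g'
  Position 2: 'n'
  Position 1: 'j'
  Position 0: 'o'
Reversed: ignjo

ignjo


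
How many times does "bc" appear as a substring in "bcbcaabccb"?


Searching for "bc" in "bcbcaabccb"
Scanning each position:
  Position 0: "bc" => MATCH
  Position 1: "cb" => no
  Position 2: "bc" => MATCH
  Position 3: "ca" => no
  Position 4: "aa" => no
  Position 5: "ab" => no
  Position 6: "bc" => MATCH
  Position 7: "cc" => no
  Position 8: "cb" => no
Total occurrences: 3

3


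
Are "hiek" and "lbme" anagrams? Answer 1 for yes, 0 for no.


Strings: "hiek", "lbme"
Sorted first:  ehik
Sorted second: belm
Differ at position 0: 'e' vs 'b' => not anagrams

0


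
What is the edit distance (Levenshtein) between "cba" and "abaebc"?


Computing edit distance: "cba" -> "abaebc"
DP table:
           a    b    a    e    b    c
      0    1    2    3    4    5    6
  c   1    1    2    3    4    5    5
  b   2    2    1    2    3    4    5
  a   3    2    2    1    2    3    4
Edit distance = dp[3][6] = 4

4


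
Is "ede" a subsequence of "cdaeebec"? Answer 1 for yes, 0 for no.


Check if "ede" is a subsequence of "cdaeebec"
Greedy scan:
  Position 0 ('c'): no match needed
  Position 1 ('d'): no match needed
  Position 2 ('a'): no match needed
  Position 3 ('e'): matches sub[0] = 'e'
  Position 4 ('e'): no match needed
  Position 5 ('b'): no match needed
  Position 6 ('e'): no match needed
  Position 7 ('c'): no match needed
Only matched 1/3 characters => not a subsequence

0


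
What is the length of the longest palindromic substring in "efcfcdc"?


Input: "efcfcdc"
Checking substrings for palindromes:
  [1:4] "fcf" (len 3) => palindrome
  [2:5] "cfc" (len 3) => palindrome
  [4:7] "cdc" (len 3) => palindrome
Longest palindromic substring: "fcf" with length 3

3


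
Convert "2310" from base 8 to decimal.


Input: "2310" in base 8
Positional expansion:
  Digit '2' (value 2) x 8^3 = 1024
  Digit '3' (value 3) x 8^2 = 192
  Digit '1' (value 1) x 8^1 = 8
  Digit '0' (value 0) x 8^0 = 0
Sum = 1224

1224


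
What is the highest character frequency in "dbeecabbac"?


Input: dbeecabbac
Character counts:
  'a': 2
  'b': 3
  'c': 2
  'd': 1
  'e': 2
Maximum frequency: 3

3


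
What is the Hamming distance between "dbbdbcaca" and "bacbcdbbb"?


Comparing "dbbdbcaca" and "bacbcdbbb" position by position:
  Position 0: 'd' vs 'b' => differ
  Position 1: 'b' vs 'a' => differ
  Position 2: 'b' vs 'c' => differ
  Position 3: 'd' vs 'b' => differ
  Position 4: 'b' vs 'c' => differ
  Position 5: 'c' vs 'd' => differ
  Position 6: 'a' vs 'b' => differ
  Position 7: 'c' vs 'b' => differ
  Position 8: 'a' vs 'b' => differ
Total differences (Hamming distance): 9

9


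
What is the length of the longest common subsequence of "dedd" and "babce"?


LCS of "dedd" and "babce"
DP table:
           b    a    b    c    e
      0    0    0    0    0    0
  d   0    0    0    0    0    0
  e   0    0    0    0    0    1
  d   0    0    0    0    0    1
  d   0    0    0    0    0    1
LCS length = dp[4][5] = 1

1


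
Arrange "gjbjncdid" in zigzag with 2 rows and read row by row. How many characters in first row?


Zigzag "gjbjncdid" into 2 rows:
Placing characters:
  'g' => row 0
  'j' => row 1
  'b' => row 0
  'j' => row 1
  'n' => row 0
  'c' => row 1
  'd' => row 0
  'i' => row 1
  'd' => row 0
Rows:
  Row 0: "gbndd"
  Row 1: "jjci"
First row length: 5

5


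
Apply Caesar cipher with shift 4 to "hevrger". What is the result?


Caesar cipher: shift "hevrger" by 4
  'h' (pos 7) + 4 = pos 11 = 'l'
  'e' (pos 4) + 4 = pos 8 = 'i'
  'v' (pos 21) + 4 = pos 25 = 'z'
  'r' (pos 17) + 4 = pos 21 = 'v'
  'g' (pos 6) + 4 = pos 10 = 'k'
  'e' (pos 4) + 4 = pos 8 = 'i'
  'r' (pos 17) + 4 = pos 21 = 'v'
Result: lizvkiv

lizvkiv


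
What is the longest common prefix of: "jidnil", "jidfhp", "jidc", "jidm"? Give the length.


Words: jidnil, jidfhp, jidc, jidm
  Position 0: all 'j' => match
  Position 1: all 'i' => match
  Position 2: all 'd' => match
  Position 3: ('n', 'f', 'c', 'm') => mismatch, stop
LCP = "jid" (length 3)

3


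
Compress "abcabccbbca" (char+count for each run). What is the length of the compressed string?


Input: abcabccbbca
Runs:
  'a' x 1 => "a1"
  'b' x 1 => "b1"
  'c' x 1 => "c1"
  'a' x 1 => "a1"
  'b' x 1 => "b1"
  'c' x 2 => "c2"
  'b' x 2 => "b2"
  'c' x 1 => "c1"
  'a' x 1 => "a1"
Compressed: "a1b1c1a1b1c2b2c1a1"
Compressed length: 18

18


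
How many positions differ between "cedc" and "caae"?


Comparing "cedc" and "caae" position by position:
  Position 0: 'c' vs 'c' => same
  Position 1: 'e' vs 'a' => DIFFER
  Position 2: 'd' vs 'a' => DIFFER
  Position 3: 'c' vs 'e' => DIFFER
Positions that differ: 3

3


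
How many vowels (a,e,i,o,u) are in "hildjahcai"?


Input: hildjahcai
Checking each character:
  'h' at position 0: consonant
  'i' at position 1: vowel (running total: 1)
  'l' at position 2: consonant
  'd' at position 3: consonant
  'j' at position 4: consonant
  'a' at position 5: vowel (running total: 2)
  'h' at position 6: consonant
  'c' at position 7: consonant
  'a' at position 8: vowel (running total: 3)
  'i' at position 9: vowel (running total: 4)
Total vowels: 4

4


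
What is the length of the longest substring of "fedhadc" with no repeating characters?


Input: "fedhadc"
Sliding window (track last position of each char):
  Position 0 ('f'): window [0,0] length 1 -- new best
  Position 1 ('e'): window [0,1] length 2 -- new best
  Position 2 ('d'): window [0,2] length 3 -- new best
  Position 3 ('h'): window [0,3] length 4 -- new best
  Position 4 ('a'): window [0,4] length 5 -- new best
  Position 5 ('d'): repeat (last at 2), move window start to 3
  Position 5 ('d'): window [3,5] length 3
  Position 6 ('c'): window [3,6] length 4
Longest substring with no repeats: "fedha" with length 5

5


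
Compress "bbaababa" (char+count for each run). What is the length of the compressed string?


Input: bbaababa
Runs:
  'b' x 2 => "b2"
  'a' x 2 => "a2"
  'b' x 1 => "b1"
  'a' x 1 => "a1"
  'b' x 1 => "b1"
  'a' x 1 => "a1"
Compressed: "b2a2b1a1b1a1"
Compressed length: 12

12


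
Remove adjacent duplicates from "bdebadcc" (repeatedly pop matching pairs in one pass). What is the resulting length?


Input: bdebadcc
Stack-based adjacent duplicate removal:
  Read 'b': push. Stack: b
  Read 'd': push. Stack: bd
  Read 'e': push. Stack: bde
  Read 'b': push. Stack: bdeb
  Read 'a': push. Stack: bdeba
  Read 'd': push. Stack: bdebad
  Read 'c': push. Stack: bdebadc
  Read 'c': matches stack top 'c' => pop. Stack: bdebad
Final stack: "bdebad" (length 6)

6


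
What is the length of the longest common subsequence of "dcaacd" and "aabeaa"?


LCS of "dcaacd" and "aabeaa"
DP table:
           a    a    b    e    a    a
      0    0    0    0    0    0    0
  d   0    0    0    0    0    0    0
  c   0    0    0    0    0    0    0
  a   0    1    1    1    1    1    1
  a   0    1    2    2    2    2    2
  c   0    1    2    2    2    2    2
  d   0    1    2    2    2    2    2
LCS length = dp[6][6] = 2

2


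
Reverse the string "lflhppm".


Input: lflhppm
Reading characters right to left:
  Position 6: 'm'
  Position 5: 'p'
  Position 4: 'p'
  Position 3: 'h'
  Position 2: 'l'
  Position 1: 'f'
  Position 0: 'l'
Reversed: mpphlfl

mpphlfl


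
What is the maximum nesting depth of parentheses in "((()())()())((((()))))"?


Input: "((()())()())((((()))))"
Tracking depth:
  Position 0 '(': depth becomes 1
  Position 1 '(': depth becomes 2
  Position 2 '(': depth becomes 3
  Position 3 ')': depth becomes 2
  Position 4 '(': depth becomes 3
  Position 5 ')': depth becomes 2
  Position 6 ')': depth becomes 1
  Position 7 '(': depth becomes 2
  Position 8 ')': depth becomes 1
  Position 9 '(': depth becomes 2
  Position 10 ')': depth becomes 1
  Position 11 ')': depth becomes 0
  Position 12 '(': depth becomes 1
  Position 13 '(': depth becomes 2
  Position 14 '(': depth becomes 3
  Position 15 '(': depth becomes 4
  Position 16 '(': depth becomes 5
  Position 17 ')': depth becomes 4
  Position 18 ')': depth becomes 3
  Position 19 ')': depth becomes 2
  Position 20 ')': depth becomes 1
  Position 21 ')': depth becomes 0
Maximum depth reached: 5

5


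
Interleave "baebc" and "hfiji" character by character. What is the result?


Interleaving "baebc" and "hfiji":
  Position 0: 'b' from first, 'h' from second => "bh"
  Position 1: 'a' from first, 'f' from second => "af"
  Position 2: 'e' from first, 'i' from second => "ei"
  Position 3: 'b' from first, 'j' from second => "bj"
  Position 4: 'c' from first, 'i' from second => "ci"
Result: bhafeibjci

bhafeibjci


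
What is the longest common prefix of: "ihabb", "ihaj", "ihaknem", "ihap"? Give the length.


Words: ihabb, ihaj, ihaknem, ihap
  Position 0: all 'i' => match
  Position 1: all 'h' => match
  Position 2: all 'a' => match
  Position 3: ('b', 'j', 'k', 'p') => mismatch, stop
LCP = "iha" (length 3)

3


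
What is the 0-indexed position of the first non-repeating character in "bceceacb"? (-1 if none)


Input: bceceacb
Character frequencies:
  'a': 1
  'b': 2
  'c': 3
  'e': 2
Scanning left to right for freq == 1:
  Position 0 ('b'): freq=2, skip
  Position 1 ('c'): freq=3, skip
  Position 2 ('e'): freq=2, skip
  Position 3 ('c'): freq=3, skip
  Position 4 ('e'): freq=2, skip
  Position 5 ('a'): unique! => answer = 5

5


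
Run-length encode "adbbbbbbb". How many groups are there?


Input: adbbbbbbb
Scanning for consecutive runs:
  Group 1: 'a' x 1 (positions 0-0)
  Group 2: 'd' x 1 (positions 1-1)
  Group 3: 'b' x 7 (positions 2-8)
Total groups: 3

3


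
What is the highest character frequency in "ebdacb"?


Input: ebdacb
Character counts:
  'a': 1
  'b': 2
  'c': 1
  'd': 1
  'e': 1
Maximum frequency: 2

2


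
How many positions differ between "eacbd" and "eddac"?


Comparing "eacbd" and "eddac" position by position:
  Position 0: 'e' vs 'e' => same
  Position 1: 'a' vs 'd' => DIFFER
  Position 2: 'c' vs 'd' => DIFFER
  Position 3: 'b' vs 'a' => DIFFER
  Position 4: 'd' vs 'c' => DIFFER
Positions that differ: 4

4


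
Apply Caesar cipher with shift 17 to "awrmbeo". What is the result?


Caesar cipher: shift "awrmbeo" by 17
  'a' (pos 0) + 17 = pos 17 = 'r'
  'w' (pos 22) + 17 = pos 13 = 'n'
  'r' (pos 17) + 17 = pos 8 = 'i'
  'm' (pos 12) + 17 = pos 3 = 'd'
  'b' (pos 1) + 17 = pos 18 = 's'
  'e' (pos 4) + 17 = pos 21 = 'v'
  'o' (pos 14) + 17 = pos 5 = 'f'
Result: rnidsvf

rnidsvf


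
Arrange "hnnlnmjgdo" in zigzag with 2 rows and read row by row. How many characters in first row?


Zigzag "hnnlnmjgdo" into 2 rows:
Placing characters:
  'h' => row 0
  'n' => row 1
  'n' => row 0
  'l' => row 1
  'n' => row 0
  'm' => row 1
  'j' => row 0
  'g' => row 1
  'd' => row 0
  'o' => row 1
Rows:
  Row 0: "hnnjd"
  Row 1: "nlmgo"
First row length: 5

5


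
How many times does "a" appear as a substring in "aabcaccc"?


Searching for "a" in "aabcaccc"
Scanning each position:
  Position 0: "a" => MATCH
  Position 1: "a" => MATCH
  Position 2: "b" => no
  Position 3: "c" => no
  Position 4: "a" => MATCH
  Position 5: "c" => no
  Position 6: "c" => no
  Position 7: "c" => no
Total occurrences: 3

3


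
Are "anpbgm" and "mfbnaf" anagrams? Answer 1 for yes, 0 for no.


Strings: "anpbgm", "mfbnaf"
Sorted first:  abgmnp
Sorted second: abffmn
Differ at position 2: 'g' vs 'f' => not anagrams

0


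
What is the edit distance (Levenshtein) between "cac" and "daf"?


Computing edit distance: "cac" -> "daf"
DP table:
           d    a    f
      0    1    2    3
  c   1    1    2    3
  a   2    2    1    2
  c   3    3    2    2
Edit distance = dp[3][3] = 2

2


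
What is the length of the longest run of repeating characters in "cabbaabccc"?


Input: "cabbaabccc"
Scanning for longest run:
  Position 1 ('a'): new char, reset run to 1
  Position 2 ('b'): new char, reset run to 1
  Position 3 ('b'): continues run of 'b', length=2
  Position 4 ('a'): new char, reset run to 1
  Position 5 ('a'): continues run of 'a', length=2
  Position 6 ('b'): new char, reset run to 1
  Position 7 ('c'): new char, reset run to 1
  Position 8 ('c'): continues run of 'c', length=2
  Position 9 ('c'): continues run of 'c', length=3
Longest run: 'c' with length 3

3


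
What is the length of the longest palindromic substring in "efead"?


Input: "efead"
Checking substrings for palindromes:
  [0:3] "efe" (len 3) => palindrome
Longest palindromic substring: "efe" with length 3

3


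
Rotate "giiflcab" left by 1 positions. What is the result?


Input: "giiflcab", rotate left by 1
First 1 characters: "g"
Remaining characters: "iiflcab"
Concatenate remaining + first: "iiflcab" + "g" = "iiflcabg"

iiflcabg


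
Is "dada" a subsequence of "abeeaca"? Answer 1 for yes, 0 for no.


Check if "dada" is a subsequence of "abeeaca"
Greedy scan:
  Position 0 ('a'): no match needed
  Position 1 ('b'): no match needed
  Position 2 ('e'): no match needed
  Position 3 ('e'): no match needed
  Position 4 ('a'): no match needed
  Position 5 ('c'): no match needed
  Position 6 ('a'): no match needed
Only matched 0/4 characters => not a subsequence

0


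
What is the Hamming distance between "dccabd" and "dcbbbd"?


Comparing "dccabd" and "dcbbbd" position by position:
  Position 0: 'd' vs 'd' => same
  Position 1: 'c' vs 'c' => same
  Position 2: 'c' vs 'b' => differ
  Position 3: 'a' vs 'b' => differ
  Position 4: 'b' vs 'b' => same
  Position 5: 'd' vs 'd' => same
Total differences (Hamming distance): 2

2


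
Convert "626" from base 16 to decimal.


Input: "626" in base 16
Positional expansion:
  Digit '6' (value 6) x 16^2 = 1536
  Digit '2' (value 2) x 16^1 = 32
  Digit '6' (value 6) x 16^0 = 6
Sum = 1574

1574


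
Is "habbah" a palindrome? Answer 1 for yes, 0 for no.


Input: habbah
Reversed: habbah
  Compare pos 0 ('h') with pos 5 ('h'): match
  Compare pos 1 ('a') with pos 4 ('a'): match
  Compare pos 2 ('b') with pos 3 ('b'): match
Result: palindrome

1


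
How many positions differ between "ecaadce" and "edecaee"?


Comparing "ecaadce" and "edecaee" position by position:
  Position 0: 'e' vs 'e' => same
  Position 1: 'c' vs 'd' => DIFFER
  Position 2: 'a' vs 'e' => DIFFER
  Position 3: 'a' vs 'c' => DIFFER
  Position 4: 'd' vs 'a' => DIFFER
  Position 5: 'c' vs 'e' => DIFFER
  Position 6: 'e' vs 'e' => same
Positions that differ: 5

5


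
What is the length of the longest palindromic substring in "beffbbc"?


Input: "beffbbc"
Checking substrings for palindromes:
  [2:4] "ff" (len 2) => palindrome
  [4:6] "bb" (len 2) => palindrome
Longest palindromic substring: "ff" with length 2

2


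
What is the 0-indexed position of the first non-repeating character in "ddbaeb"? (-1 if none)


Input: ddbaeb
Character frequencies:
  'a': 1
  'b': 2
  'd': 2
  'e': 1
Scanning left to right for freq == 1:
  Position 0 ('d'): freq=2, skip
  Position 1 ('d'): freq=2, skip
  Position 2 ('b'): freq=2, skip
  Position 3 ('a'): unique! => answer = 3

3


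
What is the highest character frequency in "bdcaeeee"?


Input: bdcaeeee
Character counts:
  'a': 1
  'b': 1
  'c': 1
  'd': 1
  'e': 4
Maximum frequency: 4

4


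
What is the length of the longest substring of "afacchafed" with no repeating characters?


Input: "afacchafed"
Sliding window (track last position of each char):
  Position 0 ('a'): window [0,0] length 1 -- new best
  Position 1 ('f'): window [0,1] length 2 -- new best
  Position 2 ('a'): repeat (last at 0), move window start to 1
  Position 2 ('a'): window [1,2] length 2
  Position 3 ('c'): window [1,3] length 3 -- new best
  Position 4 ('c'): repeat (last at 3), move window start to 4
  Position 4 ('c'): window [4,4] length 1
  Position 5 ('h'): window [4,5] length 2
  Position 6 ('a'): window [4,6] length 3
  Position 7 ('f'): window [4,7] length 4 -- new best
  Position 8 ('e'): window [4,8] length 5 -- new best
  Position 9 ('d'): window [4,9] length 6 -- new best
Longest substring with no repeats: "chafed" with length 6

6


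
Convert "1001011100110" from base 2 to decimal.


Input: "1001011100110" in base 2
Positional expansion:
  Digit '1' (value 1) x 2^12 = 4096
  Digit '0' (value 0) x 2^11 = 0
  Digit '0' (value 0) x 2^10 = 0
  Digit '1' (value 1) x 2^9 = 512
  Digit '0' (value 0) x 2^8 = 0
  Digit '1' (value 1) x 2^7 = 128
  Digit '1' (value 1) x 2^6 = 64
  Digit '1' (value 1) x 2^5 = 32
  Digit '0' (value 0) x 2^4 = 0
  Digit '0' (value 0) x 2^3 = 0
  Digit '1' (value 1) x 2^2 = 4
  Digit '1' (value 1) x 2^1 = 2
  Digit '0' (value 0) x 2^0 = 0
Sum = 4838

4838


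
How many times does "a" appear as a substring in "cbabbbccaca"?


Searching for "a" in "cbabbbccaca"
Scanning each position:
  Position 0: "c" => no
  Position 1: "b" => no
  Position 2: "a" => MATCH
  Position 3: "b" => no
  Position 4: "b" => no
  Position 5: "b" => no
  Position 6: "c" => no
  Position 7: "c" => no
  Position 8: "a" => MATCH
  Position 9: "c" => no
  Position 10: "a" => MATCH
Total occurrences: 3

3


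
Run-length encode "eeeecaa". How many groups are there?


Input: eeeecaa
Scanning for consecutive runs:
  Group 1: 'e' x 4 (positions 0-3)
  Group 2: 'c' x 1 (positions 4-4)
  Group 3: 'a' x 2 (positions 5-6)
Total groups: 3

3


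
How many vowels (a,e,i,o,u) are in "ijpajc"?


Input: ijpajc
Checking each character:
  'i' at position 0: vowel (running total: 1)
  'j' at position 1: consonant
  'p' at position 2: consonant
  'a' at position 3: vowel (running total: 2)
  'j' at position 4: consonant
  'c' at position 5: consonant
Total vowels: 2

2


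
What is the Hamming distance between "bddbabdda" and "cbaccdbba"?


Comparing "bddbabdda" and "cbaccdbba" position by position:
  Position 0: 'b' vs 'c' => differ
  Position 1: 'd' vs 'b' => differ
  Position 2: 'd' vs 'a' => differ
  Position 3: 'b' vs 'c' => differ
  Position 4: 'a' vs 'c' => differ
  Position 5: 'b' vs 'd' => differ
  Position 6: 'd' vs 'b' => differ
  Position 7: 'd' vs 'b' => differ
  Position 8: 'a' vs 'a' => same
Total differences (Hamming distance): 8

8


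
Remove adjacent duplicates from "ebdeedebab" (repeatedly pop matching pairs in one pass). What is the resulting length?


Input: ebdeedebab
Stack-based adjacent duplicate removal:
  Read 'e': push. Stack: e
  Read 'b': push. Stack: eb
  Read 'd': push. Stack: ebd
  Read 'e': push. Stack: ebde
  Read 'e': matches stack top 'e' => pop. Stack: ebd
  Read 'd': matches stack top 'd' => pop. Stack: eb
  Read 'e': push. Stack: ebe
  Read 'b': push. Stack: ebeb
  Read 'a': push. Stack: ebeba
  Read 'b': push. Stack: ebebab
Final stack: "ebebab" (length 6)

6


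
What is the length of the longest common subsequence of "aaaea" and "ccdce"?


LCS of "aaaea" and "ccdce"
DP table:
           c    c    d    c    e
      0    0    0    0    0    0
  a   0    0    0    0    0    0
  a   0    0    0    0    0    0
  a   0    0    0    0    0    0
  e   0    0    0    0    0    1
  a   0    0    0    0    0    1
LCS length = dp[5][5] = 1

1


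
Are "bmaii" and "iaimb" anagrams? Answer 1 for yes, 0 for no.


Strings: "bmaii", "iaimb"
Sorted first:  abiim
Sorted second: abiim
Sorted forms match => anagrams

1


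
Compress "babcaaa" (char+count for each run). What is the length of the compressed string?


Input: babcaaa
Runs:
  'b' x 1 => "b1"
  'a' x 1 => "a1"
  'b' x 1 => "b1"
  'c' x 1 => "c1"
  'a' x 3 => "a3"
Compressed: "b1a1b1c1a3"
Compressed length: 10

10


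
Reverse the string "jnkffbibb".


Input: jnkffbibb
Reading characters right to left:
  Position 8: 'b'
  Position 7: 'b'
  Position 6: 'i'
  Position 5: 'b'
  Position 4: 'f'
  Position 3: 'f'
  Position 2: 'k'
  Position 1: 'n'
  Position 0: 'j'
Reversed: bbibffknj

bbibffknj


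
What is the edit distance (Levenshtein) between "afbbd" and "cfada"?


Computing edit distance: "afbbd" -> "cfada"
DP table:
           c    f    a    d    a
      0    1    2    3    4    5
  a   1    1    2    2    3    4
  f   2    2    1    2    3    4
  b   3    3    2    2    3    4
  b   4    4    3    3    3    4
  d   5    5    4    4    3    4
Edit distance = dp[5][5] = 4

4


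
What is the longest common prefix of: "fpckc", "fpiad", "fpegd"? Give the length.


Words: fpckc, fpiad, fpegd
  Position 0: all 'f' => match
  Position 1: all 'p' => match
  Position 2: ('c', 'i', 'e') => mismatch, stop
LCP = "fp" (length 2)

2


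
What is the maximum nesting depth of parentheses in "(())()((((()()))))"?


Input: "(())()((((()()))))"
Tracking depth:
  Position 0 '(': depth becomes 1
  Position 1 '(': depth becomes 2
  Position 2 ')': depth becomes 1
  Position 3 ')': depth becomes 0
  Position 4 '(': depth becomes 1
  Position 5 ')': depth becomes 0
  Position 6 '(': depth becomes 1
  Position 7 '(': depth becomes 2
  Position 8 '(': depth becomes 3
  Position 9 '(': depth becomes 4
  Position 10 '(': depth becomes 5
  Position 11 ')': depth becomes 4
  Position 12 '(': depth becomes 5
  Position 13 ')': depth becomes 4
  Position 14 ')': depth becomes 3
  Position 15 ')': depth becomes 2
  Position 16 ')': depth becomes 1
  Position 17 ')': depth becomes 0
Maximum depth reached: 5

5


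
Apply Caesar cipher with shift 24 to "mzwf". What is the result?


Caesar cipher: shift "mzwf" by 24
  'm' (pos 12) + 24 = pos 10 = 'k'
  'z' (pos 25) + 24 = pos 23 = 'x'
  'w' (pos 22) + 24 = pos 20 = 'u'
  'f' (pos 5) + 24 = pos 3 = 'd'
Result: kxud

kxud


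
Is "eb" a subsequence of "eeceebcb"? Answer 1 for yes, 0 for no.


Check if "eb" is a subsequence of "eeceebcb"
Greedy scan:
  Position 0 ('e'): matches sub[0] = 'e'
  Position 1 ('e'): no match needed
  Position 2 ('c'): no match needed
  Position 3 ('e'): no match needed
  Position 4 ('e'): no match needed
  Position 5 ('b'): matches sub[1] = 'b'
  Position 6 ('c'): no match needed
  Position 7 ('b'): no match needed
All 2 characters matched => is a subsequence

1


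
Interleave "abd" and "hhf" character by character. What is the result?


Interleaving "abd" and "hhf":
  Position 0: 'a' from first, 'h' from second => "ah"
  Position 1: 'b' from first, 'h' from second => "bh"
  Position 2: 'd' from first, 'f' from second => "df"
Result: ahbhdf

ahbhdf


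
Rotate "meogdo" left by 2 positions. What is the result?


Input: "meogdo", rotate left by 2
First 2 characters: "me"
Remaining characters: "ogdo"
Concatenate remaining + first: "ogdo" + "me" = "ogdome"

ogdome


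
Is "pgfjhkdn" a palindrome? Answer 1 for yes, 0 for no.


Input: pgfjhkdn
Reversed: ndkhjfgp
  Compare pos 0 ('p') with pos 7 ('n'): MISMATCH
  Compare pos 1 ('g') with pos 6 ('d'): MISMATCH
  Compare pos 2 ('f') with pos 5 ('k'): MISMATCH
  Compare pos 3 ('j') with pos 4 ('h'): MISMATCH
Result: not a palindrome

0


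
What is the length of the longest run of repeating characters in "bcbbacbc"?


Input: "bcbbacbc"
Scanning for longest run:
  Position 1 ('c'): new char, reset run to 1
  Position 2 ('b'): new char, reset run to 1
  Position 3 ('b'): continues run of 'b', length=2
  Position 4 ('a'): new char, reset run to 1
  Position 5 ('c'): new char, reset run to 1
  Position 6 ('b'): new char, reset run to 1
  Position 7 ('c'): new char, reset run to 1
Longest run: 'b' with length 2

2


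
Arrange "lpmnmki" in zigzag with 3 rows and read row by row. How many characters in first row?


Zigzag "lpmnmki" into 3 rows:
Placing characters:
  'l' => row 0
  'p' => row 1
  'm' => row 2
  'n' => row 1
  'm' => row 0
  'k' => row 1
  'i' => row 2
Rows:
  Row 0: "lm"
  Row 1: "pnk"
  Row 2: "mi"
First row length: 2

2


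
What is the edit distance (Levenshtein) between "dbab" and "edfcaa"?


Computing edit distance: "dbab" -> "edfcaa"
DP table:
           e    d    f    c    a    a
      0    1    2    3    4    5    6
  d   1    1    1    2    3    4    5
  b   2    2    2    2    3    4    5
  a   3    3    3    3    3    3    4
  b   4    4    4    4    4    4    4
Edit distance = dp[4][6] = 4

4


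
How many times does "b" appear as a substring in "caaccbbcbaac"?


Searching for "b" in "caaccbbcbaac"
Scanning each position:
  Position 0: "c" => no
  Position 1: "a" => no
  Position 2: "a" => no
  Position 3: "c" => no
  Position 4: "c" => no
  Position 5: "b" => MATCH
  Position 6: "b" => MATCH
  Position 7: "c" => no
  Position 8: "b" => MATCH
  Position 9: "a" => no
  Position 10: "a" => no
  Position 11: "c" => no
Total occurrences: 3

3


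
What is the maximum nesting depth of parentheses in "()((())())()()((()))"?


Input: "()((())())()()((()))"
Tracking depth:
  Position 0 '(': depth becomes 1
  Position 1 ')': depth becomes 0
  Position 2 '(': depth becomes 1
  Position 3 '(': depth becomes 2
  Position 4 '(': depth becomes 3
  Position 5 ')': depth becomes 2
  Position 6 ')': depth becomes 1
  Position 7 '(': depth becomes 2
  Position 8 ')': depth becomes 1
  Position 9 ')': depth becomes 0
  Position 10 '(': depth becomes 1
  Position 11 ')': depth becomes 0
  Position 12 '(': depth becomes 1
  Position 13 ')': depth becomes 0
  Position 14 '(': depth becomes 1
  Position 15 '(': depth becomes 2
  Position 16 '(': depth becomes 3
  Position 17 ')': depth becomes 2
  Position 18 ')': depth becomes 1
  Position 19 ')': depth becomes 0
Maximum depth reached: 3

3


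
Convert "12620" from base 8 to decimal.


Input: "12620" in base 8
Positional expansion:
  Digit '1' (value 1) x 8^4 = 4096
  Digit '2' (value 2) x 8^3 = 1024
  Digit '6' (value 6) x 8^2 = 384
  Digit '2' (value 2) x 8^1 = 16
  Digit '0' (value 0) x 8^0 = 0
Sum = 5520

5520


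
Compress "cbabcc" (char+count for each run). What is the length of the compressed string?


Input: cbabcc
Runs:
  'c' x 1 => "c1"
  'b' x 1 => "b1"
  'a' x 1 => "a1"
  'b' x 1 => "b1"
  'c' x 2 => "c2"
Compressed: "c1b1a1b1c2"
Compressed length: 10

10


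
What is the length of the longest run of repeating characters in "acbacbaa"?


Input: "acbacbaa"
Scanning for longest run:
  Position 1 ('c'): new char, reset run to 1
  Position 2 ('b'): new char, reset run to 1
  Position 3 ('a'): new char, reset run to 1
  Position 4 ('c'): new char, reset run to 1
  Position 5 ('b'): new char, reset run to 1
  Position 6 ('a'): new char, reset run to 1
  Position 7 ('a'): continues run of 'a', length=2
Longest run: 'a' with length 2

2


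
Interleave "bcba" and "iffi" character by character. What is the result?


Interleaving "bcba" and "iffi":
  Position 0: 'b' from first, 'i' from second => "bi"
  Position 1: 'c' from first, 'f' from second => "cf"
  Position 2: 'b' from first, 'f' from second => "bf"
  Position 3: 'a' from first, 'i' from second => "ai"
Result: bicfbfai

bicfbfai


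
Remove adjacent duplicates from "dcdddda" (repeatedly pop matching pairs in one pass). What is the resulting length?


Input: dcdddda
Stack-based adjacent duplicate removal:
  Read 'd': push. Stack: d
  Read 'c': push. Stack: dc
  Read 'd': push. Stack: dcd
  Read 'd': matches stack top 'd' => pop. Stack: dc
  Read 'd': push. Stack: dcd
  Read 'd': matches stack top 'd' => pop. Stack: dc
  Read 'a': push. Stack: dca
Final stack: "dca" (length 3)

3


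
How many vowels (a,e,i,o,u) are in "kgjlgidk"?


Input: kgjlgidk
Checking each character:
  'k' at position 0: consonant
  'g' at position 1: consonant
  'j' at position 2: consonant
  'l' at position 3: consonant
  'g' at position 4: consonant
  'i' at position 5: vowel (running total: 1)
  'd' at position 6: consonant
  'k' at position 7: consonant
Total vowels: 1

1


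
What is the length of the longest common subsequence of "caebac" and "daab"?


LCS of "caebac" and "daab"
DP table:
           d    a    a    b
      0    0    0    0    0
  c   0    0    0    0    0
  a   0    0    1    1    1
  e   0    0    1    1    1
  b   0    0    1    1    2
  a   0    0    1    2    2
  c   0    0    1    2    2
LCS length = dp[6][4] = 2

2


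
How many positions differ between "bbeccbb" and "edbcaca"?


Comparing "bbeccbb" and "edbcaca" position by position:
  Position 0: 'b' vs 'e' => DIFFER
  Position 1: 'b' vs 'd' => DIFFER
  Position 2: 'e' vs 'b' => DIFFER
  Position 3: 'c' vs 'c' => same
  Position 4: 'c' vs 'a' => DIFFER
  Position 5: 'b' vs 'c' => DIFFER
  Position 6: 'b' vs 'a' => DIFFER
Positions that differ: 6

6


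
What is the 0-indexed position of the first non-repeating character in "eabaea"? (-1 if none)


Input: eabaea
Character frequencies:
  'a': 3
  'b': 1
  'e': 2
Scanning left to right for freq == 1:
  Position 0 ('e'): freq=2, skip
  Position 1 ('a'): freq=3, skip
  Position 2 ('b'): unique! => answer = 2

2


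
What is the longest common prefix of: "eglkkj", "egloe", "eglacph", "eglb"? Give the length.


Words: eglkkj, egloe, eglacph, eglb
  Position 0: all 'e' => match
  Position 1: all 'g' => match
  Position 2: all 'l' => match
  Position 3: ('k', 'o', 'a', 'b') => mismatch, stop
LCP = "egl" (length 3)

3


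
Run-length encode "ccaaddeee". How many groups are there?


Input: ccaaddeee
Scanning for consecutive runs:
  Group 1: 'c' x 2 (positions 0-1)
  Group 2: 'a' x 2 (positions 2-3)
  Group 3: 'd' x 2 (positions 4-5)
  Group 4: 'e' x 3 (positions 6-8)
Total groups: 4

4


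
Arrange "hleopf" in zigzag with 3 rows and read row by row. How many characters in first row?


Zigzag "hleopf" into 3 rows:
Placing characters:
  'h' => row 0
  'l' => row 1
  'e' => row 2
  'o' => row 1
  'p' => row 0
  'f' => row 1
Rows:
  Row 0: "hp"
  Row 1: "lof"
  Row 2: "e"
First row length: 2

2


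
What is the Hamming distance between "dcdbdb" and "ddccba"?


Comparing "dcdbdb" and "ddccba" position by position:
  Position 0: 'd' vs 'd' => same
  Position 1: 'c' vs 'd' => differ
  Position 2: 'd' vs 'c' => differ
  Position 3: 'b' vs 'c' => differ
  Position 4: 'd' vs 'b' => differ
  Position 5: 'b' vs 'a' => differ
Total differences (Hamming distance): 5

5


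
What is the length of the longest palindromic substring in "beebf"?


Input: "beebf"
Checking substrings for palindromes:
  [0:4] "beeb" (len 4) => palindrome
  [1:3] "ee" (len 2) => palindrome
Longest palindromic substring: "beeb" with length 4

4


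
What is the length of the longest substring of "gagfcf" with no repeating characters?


Input: "gagfcf"
Sliding window (track last position of each char):
  Position 0 ('g'): window [0,0] length 1 -- new best
  Position 1 ('a'): window [0,1] length 2 -- new best
  Position 2 ('g'): repeat (last at 0), move window start to 1
  Position 2 ('g'): window [1,2] length 2
  Position 3 ('f'): window [1,3] length 3 -- new best
  Position 4 ('c'): window [1,4] length 4 -- new best
  Position 5 ('f'): repeat (last at 3), move window start to 4
  Position 5 ('f'): window [4,5] length 2
Longest substring with no repeats: "agfc" with length 4

4


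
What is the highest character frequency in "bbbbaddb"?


Input: bbbbaddb
Character counts:
  'a': 1
  'b': 5
  'd': 2
Maximum frequency: 5

5


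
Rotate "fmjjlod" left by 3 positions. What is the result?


Input: "fmjjlod", rotate left by 3
First 3 characters: "fmj"
Remaining characters: "jlod"
Concatenate remaining + first: "jlod" + "fmj" = "jlodfmj"

jlodfmj


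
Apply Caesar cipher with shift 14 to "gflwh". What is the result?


Caesar cipher: shift "gflwh" by 14
  'g' (pos 6) + 14 = pos 20 = 'u'
  'f' (pos 5) + 14 = pos 19 = 't'
  'l' (pos 11) + 14 = pos 25 = 'z'
  'w' (pos 22) + 14 = pos 10 = 'k'
  'h' (pos 7) + 14 = pos 21 = 'v'
Result: utzkv

utzkv


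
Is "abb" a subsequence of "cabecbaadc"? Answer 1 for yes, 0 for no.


Check if "abb" is a subsequence of "cabecbaadc"
Greedy scan:
  Position 0 ('c'): no match needed
  Position 1 ('a'): matches sub[0] = 'a'
  Position 2 ('b'): matches sub[1] = 'b'
  Position 3 ('e'): no match needed
  Position 4 ('c'): no match needed
  Position 5 ('b'): matches sub[2] = 'b'
  Position 6 ('a'): no match needed
  Position 7 ('a'): no match needed
  Position 8 ('d'): no match needed
  Position 9 ('c'): no match needed
All 3 characters matched => is a subsequence

1


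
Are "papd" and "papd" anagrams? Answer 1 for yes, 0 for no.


Strings: "papd", "papd"
Sorted first:  adpp
Sorted second: adpp
Sorted forms match => anagrams

1


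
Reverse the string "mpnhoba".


Input: mpnhoba
Reading characters right to left:
  Position 6: 'a'
  Position 5: 'b'
  Position 4: 'o'
  Position 3: 'h'
  Position 2: 'n'
  Position 1: 'p'
  Position 0: 'm'
Reversed: abohnpm

abohnpm


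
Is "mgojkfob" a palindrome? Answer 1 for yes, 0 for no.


Input: mgojkfob
Reversed: bofkjogm
  Compare pos 0 ('m') with pos 7 ('b'): MISMATCH
  Compare pos 1 ('g') with pos 6 ('o'): MISMATCH
  Compare pos 2 ('o') with pos 5 ('f'): MISMATCH
  Compare pos 3 ('j') with pos 4 ('k'): MISMATCH
Result: not a palindrome

0


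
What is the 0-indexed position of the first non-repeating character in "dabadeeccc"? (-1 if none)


Input: dabadeeccc
Character frequencies:
  'a': 2
  'b': 1
  'c': 3
  'd': 2
  'e': 2
Scanning left to right for freq == 1:
  Position 0 ('d'): freq=2, skip
  Position 1 ('a'): freq=2, skip
  Position 2 ('b'): unique! => answer = 2

2


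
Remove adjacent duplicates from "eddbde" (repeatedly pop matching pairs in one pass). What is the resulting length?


Input: eddbde
Stack-based adjacent duplicate removal:
  Read 'e': push. Stack: e
  Read 'd': push. Stack: ed
  Read 'd': matches stack top 'd' => pop. Stack: e
  Read 'b': push. Stack: eb
  Read 'd': push. Stack: ebd
  Read 'e': push. Stack: ebde
Final stack: "ebde" (length 4)

4


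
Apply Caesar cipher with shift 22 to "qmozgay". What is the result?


Caesar cipher: shift "qmozgay" by 22
  'q' (pos 16) + 22 = pos 12 = 'm'
  'm' (pos 12) + 22 = pos 8 = 'i'
  'o' (pos 14) + 22 = pos 10 = 'k'
  'z' (pos 25) + 22 = pos 21 = 'v'
  'g' (pos 6) + 22 = pos 2 = 'c'
  'a' (pos 0) + 22 = pos 22 = 'w'
  'y' (pos 24) + 22 = pos 20 = 'u'
Result: mikvcwu

mikvcwu


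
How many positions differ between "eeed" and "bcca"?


Comparing "eeed" and "bcca" position by position:
  Position 0: 'e' vs 'b' => DIFFER
  Position 1: 'e' vs 'c' => DIFFER
  Position 2: 'e' vs 'c' => DIFFER
  Position 3: 'd' vs 'a' => DIFFER
Positions that differ: 4

4


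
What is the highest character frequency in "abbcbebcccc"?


Input: abbcbebcccc
Character counts:
  'a': 1
  'b': 4
  'c': 5
  'e': 1
Maximum frequency: 5

5


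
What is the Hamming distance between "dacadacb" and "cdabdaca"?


Comparing "dacadacb" and "cdabdaca" position by position:
  Position 0: 'd' vs 'c' => differ
  Position 1: 'a' vs 'd' => differ
  Position 2: 'c' vs 'a' => differ
  Position 3: 'a' vs 'b' => differ
  Position 4: 'd' vs 'd' => same
  Position 5: 'a' vs 'a' => same
  Position 6: 'c' vs 'c' => same
  Position 7: 'b' vs 'a' => differ
Total differences (Hamming distance): 5

5
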